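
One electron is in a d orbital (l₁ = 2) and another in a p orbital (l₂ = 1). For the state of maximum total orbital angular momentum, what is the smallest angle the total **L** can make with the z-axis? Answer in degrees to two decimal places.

θ_min ≈ 30.00°

Angular momentum addition gives L = |l₁ − l₂|, …, l₁ + l₂.
So L can be 1, 2, 3.
The maximum is L = 3, with |L_tot| = ℏ√(3·4) = 2√3 ℏ.
The minimum angle with z is arccos(3/√12) ≈ 30.00°.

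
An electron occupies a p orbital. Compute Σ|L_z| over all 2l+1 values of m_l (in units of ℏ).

Σ|L_z| = 2 ℏ

The letter p corresponds to l = 1.
m_l runs from −1 to 1, i.e. {-1, 0, 1}.
Σ|m_l| = 2(1+2+…+1) = 2.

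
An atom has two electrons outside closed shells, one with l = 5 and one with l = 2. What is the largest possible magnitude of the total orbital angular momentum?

|L_tot|_max = 2√14 ℏ ≈ 7.483ℏ

By the triangle rule, |l₁ − l₂| ≤ L ≤ l₁ + l₂.
So L can be 3, 4, 5, 6, 7.
The largest magnitude corresponds to L = 7: |L_tot| = ℏ√(7·8) = 2√14 ℏ.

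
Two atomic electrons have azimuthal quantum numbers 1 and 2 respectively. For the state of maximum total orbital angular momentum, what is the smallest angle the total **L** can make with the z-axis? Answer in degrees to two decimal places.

L runs from |1 − 2| = 1 to 1 + 2 = 3.
So L can be 1, 2, 3.
The maximum is L = 3, with |L_tot| = ℏ√(3·4) = 2√3 ℏ.
The minimum angle with z is arccos(3/√12) ≈ 30.00°.

θ_min ≈ 30.00°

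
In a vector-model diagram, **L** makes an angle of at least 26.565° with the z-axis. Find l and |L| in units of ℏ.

l = 4, |L| = 2√5 ℏ ≈ 4.472ℏ

cos θ_min = l/√(l(l+1)) = √(l/(l+1)), so l/(l+1) = cos²(26.565°) = 0.8000.
Thus l = 0.8000/(1 − 0.8000) ≈ 4.
Then |L| = ℏ√(4·5) = 2√5 ℏ.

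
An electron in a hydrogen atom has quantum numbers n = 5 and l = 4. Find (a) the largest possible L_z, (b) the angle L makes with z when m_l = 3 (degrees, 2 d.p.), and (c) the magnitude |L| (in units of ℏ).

L_z,max = lℏ = 4ℏ.
For m_l = 3: cos θ = 3/√20, θ ≈ 47.87°.
|L| = ℏ√(4·5) = 2√5 ℏ ≈ 4.472ℏ.

L_z,max = 4ℏ; θ(m_l=3) ≈ 47.87°; |L| = 2√5 ℏ ≈ 4.472ℏ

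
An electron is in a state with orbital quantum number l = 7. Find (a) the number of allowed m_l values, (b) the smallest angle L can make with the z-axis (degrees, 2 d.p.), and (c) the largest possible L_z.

15 values; θ_min ≈ 20.70°; L_z,max = 7ℏ

There are 2l+1 = 15 values of m_l.
cos θ_min = 7/√56, so θ_min ≈ 20.70°.
L_z,max = lℏ = 7ℏ.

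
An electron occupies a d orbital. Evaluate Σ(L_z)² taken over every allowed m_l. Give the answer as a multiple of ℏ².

For a d orbital, l = 2.
m_l ∈ {-2, -1, 0, 1, 2}.
Σ m_l² = 2·(1 + 4) = 10.

Σ(L_z)² = 10 ℏ²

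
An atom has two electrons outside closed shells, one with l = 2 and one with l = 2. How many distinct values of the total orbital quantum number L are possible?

5

By the triangle rule, |l₁ − l₂| ≤ L ≤ l₁ + l₂.
L ∈ {0, 1, 2, 3, 4}.
That is 5 values.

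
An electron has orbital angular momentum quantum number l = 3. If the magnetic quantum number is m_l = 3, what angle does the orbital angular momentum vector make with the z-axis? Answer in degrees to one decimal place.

θ ≈ 30.0°

|L| = ℏ√(l(l+1)) = 2√3 ℏ.
L_z = m_l ℏ = 3ℏ.
cos θ = L_z/|L| = 3/√12, so θ ≈ 30.0°.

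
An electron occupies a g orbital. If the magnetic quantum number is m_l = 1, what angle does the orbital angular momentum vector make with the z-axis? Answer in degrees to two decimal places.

The letter g corresponds to l = 4.
|L| = √(l(l+1)) ℏ = 2√5 ℏ.
L_z = m_l ℏ = 1ℏ.
cos θ = L_z/|L| = 1/√20, so θ ≈ 77.08°.

θ ≈ 77.08°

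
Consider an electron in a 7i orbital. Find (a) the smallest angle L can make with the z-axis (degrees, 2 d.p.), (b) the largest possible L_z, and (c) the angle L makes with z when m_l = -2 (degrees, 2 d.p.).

The 7i subshell has l = 6.
cos θ_min = 6/√42, so θ_min ≈ 22.21°.
L_z,max = lℏ = 6ℏ.
For m_l = -2: cos θ = -2/√42, θ ≈ 107.98°.

θ_min ≈ 22.21°; L_z,max = 6ℏ; θ(m_l=-2) ≈ 107.98°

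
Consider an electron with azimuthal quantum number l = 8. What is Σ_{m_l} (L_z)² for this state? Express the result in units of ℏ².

Σ(L_z)² = 408 ℏ²

m_l ∈ {-8, -7, -6, -5, -4, -3, -2, -1, 0, 1, 2, 3, 4, 5, 6, 7, 8}.
Σ m_l² = 2·(1 + 4 + 9 + 16 + 25 + 36 + 49 + 64) = 408.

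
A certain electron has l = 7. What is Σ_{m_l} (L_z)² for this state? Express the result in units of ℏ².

m_l ∈ {-7, -6, -5, -4, -3, -2, -1, 0, 1, 2, 3, 4, 5, 6, 7}.
Σ m_l² = l(l+1)(2l+1)/3 = 7·8·15/3 = 280.

Σ(L_z)² = 280 ℏ²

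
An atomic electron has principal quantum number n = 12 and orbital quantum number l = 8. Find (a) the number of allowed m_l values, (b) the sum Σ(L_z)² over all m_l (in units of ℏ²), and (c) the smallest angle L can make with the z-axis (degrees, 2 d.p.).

17 values; Σ(L_z)² = 408 ℏ²; θ_min ≈ 19.47°

There are 2l+1 = 17 values of m_l.
Σ m_l² = 408, so Σ(L_z)² = 408 ℏ².
cos θ_min = 8/√72, so θ_min ≈ 19.47°.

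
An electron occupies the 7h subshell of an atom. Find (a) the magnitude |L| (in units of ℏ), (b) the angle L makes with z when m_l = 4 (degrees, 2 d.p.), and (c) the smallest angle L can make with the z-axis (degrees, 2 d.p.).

|L| = √30 ℏ ≈ 5.477ℏ; θ(m_l=4) ≈ 43.09°; θ_min ≈ 24.09°

For 7h, l = 5.
|L| = ℏ√(5·6) = √30 ℏ ≈ 5.477ℏ.
For m_l = 4: cos θ = 4/√30, θ ≈ 43.09°.
cos θ_min = 5/√30, so θ_min ≈ 24.09°.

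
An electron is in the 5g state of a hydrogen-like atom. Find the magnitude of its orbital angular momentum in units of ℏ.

|L| = 2√5 ℏ ≈ 4.472ℏ

For 5g, l = 4.
|L| = ℏ√(l(l+1)) = ℏ√(4·5) = 2√5 ℏ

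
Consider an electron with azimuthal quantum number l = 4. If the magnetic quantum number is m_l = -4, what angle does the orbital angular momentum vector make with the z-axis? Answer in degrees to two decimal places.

θ ≈ 153.43°

|L|² = l(l+1)ℏ² = 20ℏ², so |L| = 2√5 ℏ.
L_z = m_l ℏ = −4ℏ.
cos θ = L_z/|L| = -4/√20, so θ ≈ 153.43°.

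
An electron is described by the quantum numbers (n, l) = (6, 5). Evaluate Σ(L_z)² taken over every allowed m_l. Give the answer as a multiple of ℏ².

m_l ∈ {-5, -4, -3, -2, -1, 0, 1, 2, 3, 4, 5}.
Σ m_l² = l(l+1)(2l+1)/3 = 5·6·11/3 = 110.

Σ(L_z)² = 110 ℏ²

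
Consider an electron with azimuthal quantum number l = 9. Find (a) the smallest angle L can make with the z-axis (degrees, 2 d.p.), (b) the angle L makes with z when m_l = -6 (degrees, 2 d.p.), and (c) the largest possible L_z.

cos θ_min = 9/√90, so θ_min ≈ 18.43°.
For m_l = -6: cos θ = -6/√90, θ ≈ 129.23°.
L_z,max = lℏ = 9ℏ.

θ_min ≈ 18.43°; θ(m_l=-6) ≈ 129.23°; L_z,max = 9ℏ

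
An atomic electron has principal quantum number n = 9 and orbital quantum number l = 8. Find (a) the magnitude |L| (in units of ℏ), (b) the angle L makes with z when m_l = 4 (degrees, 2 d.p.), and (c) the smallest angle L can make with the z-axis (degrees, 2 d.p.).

|L| = 6√2 ℏ ≈ 8.485ℏ; θ(m_l=4) ≈ 61.87°; θ_min ≈ 19.47°

|L| = ℏ√(8·9) = 6√2 ℏ ≈ 8.485ℏ.
For m_l = 4: cos θ = 4/√72, θ ≈ 61.87°.
cos θ_min = 8/√72, so θ_min ≈ 19.47°.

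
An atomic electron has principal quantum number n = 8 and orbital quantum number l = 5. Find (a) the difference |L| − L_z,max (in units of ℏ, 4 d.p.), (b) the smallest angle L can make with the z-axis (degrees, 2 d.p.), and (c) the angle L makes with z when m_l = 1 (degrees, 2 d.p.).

|L| − L_z,max = (√30 − 5)ℏ ≈ 0.4772ℏ.
cos θ_min = 5/√30, so θ_min ≈ 24.09°.
For m_l = 1: cos θ = 1/√30, θ ≈ 79.48°.

|L|−L_z,max ≈ 0.4772ℏ; θ_min ≈ 24.09°; θ(m_l=1) ≈ 79.48°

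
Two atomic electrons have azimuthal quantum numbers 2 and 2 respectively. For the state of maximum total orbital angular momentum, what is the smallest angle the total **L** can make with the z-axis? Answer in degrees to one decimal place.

By the triangle rule, |l₁ − l₂| ≤ L ≤ l₁ + l₂.
So L can be 0, 1, 2, 3, 4.
The maximum is L = 4, with |L_tot| = ℏ√(4·5) = 2√5 ℏ.
The minimum angle with z is arccos(4/√20) ≈ 26.6°.

θ_min ≈ 26.6°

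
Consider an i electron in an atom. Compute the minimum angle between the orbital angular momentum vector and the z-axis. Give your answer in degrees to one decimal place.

For an i orbital, l = 6.
|L|² = l(l+1)ℏ² = 42ℏ², so |L| = √42 ℏ.
The smallest angle corresponds to the largest L_z, i.e. m_l = l = 6, giving L_z = 6ℏ.
cos θ_min = 6/√42, so θ_min ≈ 22.2°.

θ_min ≈ 22.2°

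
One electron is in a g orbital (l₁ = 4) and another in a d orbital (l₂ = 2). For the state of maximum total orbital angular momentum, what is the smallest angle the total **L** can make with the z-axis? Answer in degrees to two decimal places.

Angular momentum addition gives L = |l₁ − l₂|, …, l₁ + l₂.
Allowed values: L = 2, 3, 4, 5, 6.
The maximum is L = 6, with |L_tot| = ℏ√(6·7) = √42 ℏ.
The minimum angle with z is arccos(6/√42) ≈ 22.21°.

θ_min ≈ 22.21°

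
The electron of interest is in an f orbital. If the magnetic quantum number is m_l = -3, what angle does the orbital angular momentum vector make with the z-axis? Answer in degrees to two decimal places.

An f state has l = 3.
|L| = ℏ√(l(l+1)) = 2√3 ℏ.
L_z = m_l ℏ = −3ℏ.
cos θ = L_z/|L| = -3/√12, so θ ≈ 150.00°.

θ ≈ 150.00°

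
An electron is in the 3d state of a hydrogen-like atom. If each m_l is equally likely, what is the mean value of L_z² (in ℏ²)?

For 3d, l = 2.
m_l runs from −2 to 2, i.e. {-2, -1, 0, 1, 2}.
⟨L_z²⟩ = ℏ²·l(l+1)/3 = 2ℏ².

⟨L_z²⟩ = 2 ℏ²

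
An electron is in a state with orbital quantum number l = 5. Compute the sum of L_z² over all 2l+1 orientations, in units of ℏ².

Σ(L_z)² = 110 ℏ²

m_l runs from −5 to 5, i.e. {-5, -4, -3, -2, -1, 0, 1, 2, 3, 4, 5}.
Σ m_l² = l(l+1)(2l+1)/3 = 5·6·11/3 = 110.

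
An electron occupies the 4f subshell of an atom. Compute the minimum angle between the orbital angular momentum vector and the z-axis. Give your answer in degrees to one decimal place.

θ_min ≈ 30.0°

For 4f, l = 3.
|L|² = l(l+1)ℏ² = 12ℏ², so |L| = 2√3 ℏ.
The smallest angle corresponds to the largest L_z, i.e. m_l = l = 3, giving L_z = 3ℏ.
cos θ_min = 3/√12, so θ_min ≈ 30.0°.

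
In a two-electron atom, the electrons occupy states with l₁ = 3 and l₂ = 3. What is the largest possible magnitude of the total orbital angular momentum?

Angular momentum addition gives L = |l₁ − l₂|, …, l₁ + l₂.
So L can be 0, 1, 2, 3, 4, 5, 6.
The largest magnitude corresponds to L = 6: |L_tot| = ℏ√(6·7) = √42 ℏ.

|L_tot|_max = √42 ℏ ≈ 6.481ℏ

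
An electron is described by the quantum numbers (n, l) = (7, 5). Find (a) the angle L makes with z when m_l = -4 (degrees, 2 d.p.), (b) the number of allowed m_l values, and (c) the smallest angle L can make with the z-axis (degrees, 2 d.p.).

For m_l = -4: cos θ = -4/√30, θ ≈ 136.91°.
There are 2l+1 = 11 values of m_l.
cos θ_min = 5/√30, so θ_min ≈ 24.09°.

θ(m_l=-4) ≈ 136.91°; 11 values; θ_min ≈ 24.09°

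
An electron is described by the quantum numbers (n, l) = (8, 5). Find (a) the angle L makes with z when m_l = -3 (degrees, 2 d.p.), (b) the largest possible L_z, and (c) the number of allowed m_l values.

For m_l = -3: cos θ = -3/√30, θ ≈ 123.21°.
L_z,max = lℏ = 5ℏ.
There are 2l+1 = 11 values of m_l.

θ(m_l=-3) ≈ 123.21°; L_z,max = 5ℏ; 11 values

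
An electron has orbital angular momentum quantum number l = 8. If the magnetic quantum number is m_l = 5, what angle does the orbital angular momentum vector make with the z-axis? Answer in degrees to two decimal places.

θ ≈ 53.90°

|L| = √(l(l+1)) ℏ = 6√2 ℏ.
L_z = m_l ℏ = 5ℏ.
cos θ = L_z/|L| = 5/√72, so θ ≈ 53.90°.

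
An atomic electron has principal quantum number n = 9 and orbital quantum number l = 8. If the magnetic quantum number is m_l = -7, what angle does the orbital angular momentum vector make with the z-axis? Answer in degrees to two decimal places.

θ ≈ 145.58°

|L| = ℏ√(l(l+1)) = 6√2 ℏ.
L_z = m_l ℏ = −7ℏ.
cos θ = L_z/|L| = -7/√72, so θ ≈ 145.58°.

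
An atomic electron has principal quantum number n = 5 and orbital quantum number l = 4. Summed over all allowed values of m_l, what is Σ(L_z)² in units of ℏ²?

The allowed m_l values are -4, -3, -2, -1, 0, 1, 2, 3, 4.
Σ m_l² = l(l+1)(2l+1)/3 = 4·5·9/3 = 60.

Σ(L_z)² = 60 ℏ²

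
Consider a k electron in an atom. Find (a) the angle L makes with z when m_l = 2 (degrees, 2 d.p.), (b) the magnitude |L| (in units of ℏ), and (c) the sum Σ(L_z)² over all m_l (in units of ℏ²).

For a k orbital, l = 7.
For m_l = 2: cos θ = 2/√56, θ ≈ 74.50°.
|L| = ℏ√(7·8) = 2√14 ℏ ≈ 7.483ℏ.
Σ m_l² = 280, so Σ(L_z)² = 280 ℏ².

θ(m_l=2) ≈ 74.50°; |L| = 2√14 ℏ ≈ 7.483ℏ; Σ(L_z)² = 280 ℏ²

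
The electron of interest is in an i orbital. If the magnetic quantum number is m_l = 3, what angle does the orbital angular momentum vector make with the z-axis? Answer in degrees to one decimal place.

The letter i corresponds to l = 6.
|L|² = l(l+1)ℏ² = 42ℏ², so |L| = √42 ℏ.
L_z = m_l ℏ = 3ℏ.
cos θ = L_z/|L| = 3/√42, so θ ≈ 62.4°.

θ ≈ 62.4°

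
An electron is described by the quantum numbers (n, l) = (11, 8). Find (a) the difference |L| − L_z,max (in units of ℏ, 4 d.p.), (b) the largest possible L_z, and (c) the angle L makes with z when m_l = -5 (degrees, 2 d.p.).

|L|−L_z,max ≈ 0.4853ℏ; L_z,max = 8ℏ; θ(m_l=-5) ≈ 126.10°

|L| − L_z,max = (6√2 − 8)ℏ ≈ 0.4853ℏ.
L_z,max = lℏ = 8ℏ.
For m_l = -5: cos θ = -5/√72, θ ≈ 126.10°.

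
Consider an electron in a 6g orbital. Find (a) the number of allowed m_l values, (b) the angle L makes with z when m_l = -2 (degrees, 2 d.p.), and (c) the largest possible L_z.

The 6g subshell has l = 4.
There are 2l+1 = 9 values of m_l.
For m_l = -2: cos θ = -2/√20, θ ≈ 116.57°.
L_z,max = lℏ = 4ℏ.

9 values; θ(m_l=-2) ≈ 116.57°; L_z,max = 4ℏ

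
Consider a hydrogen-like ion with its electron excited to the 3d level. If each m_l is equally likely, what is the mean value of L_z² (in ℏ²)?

The 3d level has l = 2.
m_l runs from −2 to 2, i.e. {-2, -1, 0, 1, 2}.
⟨L_z²⟩ = ℏ²·(Σ m_l²)/(2l+1) = ℏ²·10/5 = 2ℏ².

⟨L_z²⟩ = 2 ℏ²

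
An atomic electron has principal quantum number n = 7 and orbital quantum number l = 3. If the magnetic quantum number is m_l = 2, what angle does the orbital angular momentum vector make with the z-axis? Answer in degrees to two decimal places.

|L|² = l(l+1)ℏ² = 12ℏ², so |L| = 2√3 ℏ.
L_z = m_l ℏ = 2ℏ.
cos θ = L_z/|L| = 2/√12, so θ ≈ 54.74°.

θ ≈ 54.74°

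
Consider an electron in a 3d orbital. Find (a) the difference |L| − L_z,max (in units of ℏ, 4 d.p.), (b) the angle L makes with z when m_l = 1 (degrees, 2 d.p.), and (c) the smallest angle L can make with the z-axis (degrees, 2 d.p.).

|L|−L_z,max ≈ 0.4495ℏ; θ(m_l=1) ≈ 65.91°; θ_min ≈ 35.26°

For 3d, l = 2.
|L| − L_z,max = (√6 − 2)ℏ ≈ 0.4495ℏ.
For m_l = 1: cos θ = 1/√6, θ ≈ 65.91°.
cos θ_min = 2/√6, so θ_min ≈ 35.26°.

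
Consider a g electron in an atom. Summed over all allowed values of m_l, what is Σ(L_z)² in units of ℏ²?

Σ(L_z)² = 60 ℏ²

The letter g corresponds to l = 4.
m_l runs from −4 to 4, i.e. {-4, -3, -2, -1, 0, 1, 2, 3, 4}.
Summing m² from −4 to 4: Σ m_l² = 60.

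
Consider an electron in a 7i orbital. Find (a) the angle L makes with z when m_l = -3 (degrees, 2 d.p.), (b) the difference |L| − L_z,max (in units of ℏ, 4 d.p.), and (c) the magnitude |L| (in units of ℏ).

For 7i, l = 6.
For m_l = -3: cos θ = -3/√42, θ ≈ 117.58°.
|L| − L_z,max = (√42 − 6)ℏ ≈ 0.4807ℏ.
|L| = ℏ√(6·7) = √42 ℏ ≈ 6.481ℏ.

θ(m_l=-3) ≈ 117.58°; |L|−L_z,max ≈ 0.4807ℏ; |L| = √42 ℏ ≈ 6.481ℏ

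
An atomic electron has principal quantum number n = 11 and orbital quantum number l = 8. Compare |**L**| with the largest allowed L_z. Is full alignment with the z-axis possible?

No: L_z,max = 8ℏ < |L| = 6√2 ℏ ≈ 8.485ℏ

|L| = 6√2 ℏ ≈ 8.4853ℏ, while L_z,max = lℏ = 8ℏ.
Since |L| > L_z,max, the vector can never point exactly along z; the closest it comes is θ_min = arccos(8/√72) ≈ 19.5°.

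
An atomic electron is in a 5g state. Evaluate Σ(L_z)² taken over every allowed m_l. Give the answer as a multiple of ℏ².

The 5g subshell has l = 4.
The allowed m_l values are -4, -3, -2, -1, 0, 1, 2, 3, 4.
Σ m_l² = l(l+1)(2l+1)/3 = 4·5·9/3 = 60.

Σ(L_z)² = 60 ℏ²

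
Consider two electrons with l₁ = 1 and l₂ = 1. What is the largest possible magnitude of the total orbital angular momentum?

L runs from |1 − 1| = 0 to 1 + 1 = 2.
L ∈ {0, 1, 2}.
The largest magnitude corresponds to L = 2: |L_tot| = ℏ√(2·3) = √6 ℏ.

|L_tot|_max = √6 ℏ ≈ 2.449ℏ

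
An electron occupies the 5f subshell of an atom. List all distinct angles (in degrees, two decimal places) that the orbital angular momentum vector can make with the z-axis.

θ ∈ {30.00°, 54.74°, 73.22°, 90.00°, 106.78°, 125.26°, 150.00°}

5f means n = 5, l = 3.
|L| = ℏ√(l(l+1)) = 2√3 ℏ.
cos θ = m_l/√12 for each m_l ∈ {-3, -2, -1, 0, 1, 2, 3}.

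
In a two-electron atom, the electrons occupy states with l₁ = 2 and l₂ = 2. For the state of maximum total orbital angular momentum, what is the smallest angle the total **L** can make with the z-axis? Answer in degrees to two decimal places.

θ_min ≈ 26.57°

L runs from |2 − 2| = 0 to 2 + 2 = 4.
L ∈ {0, 1, 2, 3, 4}.
The maximum is L = 4, with |L_tot| = ℏ√(4·5) = 2√5 ℏ.
The minimum angle with z is arccos(4/√20) ≈ 26.57°.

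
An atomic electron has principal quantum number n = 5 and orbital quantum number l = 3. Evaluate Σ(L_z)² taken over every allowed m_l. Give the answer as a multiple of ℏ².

The allowed m_l values are -3, -2, -1, 0, 1, 2, 3.
Summing m² from −3 to 3: Σ m_l² = 28.

Σ(L_z)² = 28 ℏ²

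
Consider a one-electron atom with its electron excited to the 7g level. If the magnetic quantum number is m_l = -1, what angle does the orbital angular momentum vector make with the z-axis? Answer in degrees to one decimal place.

The 7g level has l = 4.
|L| = √(l(l+1)) ℏ = 2√5 ℏ.
L_z = m_l ℏ = −1ℏ.
cos θ = L_z/|L| = -1/√20, so θ ≈ 102.9°.

θ ≈ 102.9°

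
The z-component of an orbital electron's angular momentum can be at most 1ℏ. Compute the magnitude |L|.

L_z,max = lℏ, so l = 1.
|L| = √(l(l+1)) ℏ = √2 ℏ.

|L| = √2 ℏ ≈ 1.414ℏ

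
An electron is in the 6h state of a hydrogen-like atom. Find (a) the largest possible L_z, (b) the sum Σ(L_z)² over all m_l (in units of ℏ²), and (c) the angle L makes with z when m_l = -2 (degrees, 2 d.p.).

For 6h, l = 5.
L_z,max = lℏ = 5ℏ.
Σ m_l² = 110, so Σ(L_z)² = 110 ℏ².
For m_l = -2: cos θ = -2/√30, θ ≈ 111.42°.

L_z,max = 5ℏ; Σ(L_z)² = 110 ℏ²; θ(m_l=-2) ≈ 111.42°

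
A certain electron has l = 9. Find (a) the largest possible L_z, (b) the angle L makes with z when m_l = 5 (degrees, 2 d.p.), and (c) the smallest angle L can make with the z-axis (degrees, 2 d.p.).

L_z,max = lℏ = 9ℏ.
For m_l = 5: cos θ = 5/√90, θ ≈ 58.19°.
cos θ_min = 9/√90, so θ_min ≈ 18.43°.

L_z,max = 9ℏ; θ(m_l=5) ≈ 58.19°; θ_min ≈ 18.43°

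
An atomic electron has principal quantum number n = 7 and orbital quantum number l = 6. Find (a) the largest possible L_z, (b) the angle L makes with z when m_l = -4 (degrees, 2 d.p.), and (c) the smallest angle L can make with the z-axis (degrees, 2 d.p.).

L_z,max = lℏ = 6ℏ.
For m_l = -4: cos θ = -4/√42, θ ≈ 128.11°.
cos θ_min = 6/√42, so θ_min ≈ 22.21°.

L_z,max = 6ℏ; θ(m_l=-4) ≈ 128.11°; θ_min ≈ 22.21°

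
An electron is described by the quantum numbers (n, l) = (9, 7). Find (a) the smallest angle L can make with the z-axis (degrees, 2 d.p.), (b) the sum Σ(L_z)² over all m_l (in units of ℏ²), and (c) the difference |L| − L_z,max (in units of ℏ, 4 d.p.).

θ_min ≈ 20.70°; Σ(L_z)² = 280 ℏ²; |L|−L_z,max ≈ 0.4833ℏ

cos θ_min = 7/√56, so θ_min ≈ 20.70°.
Σ m_l² = 280, so Σ(L_z)² = 280 ℏ².
|L| − L_z,max = (2√14 − 7)ℏ ≈ 0.4833ℏ.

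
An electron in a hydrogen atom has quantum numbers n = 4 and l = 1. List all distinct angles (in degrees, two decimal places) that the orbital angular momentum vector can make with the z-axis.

θ ∈ {45.00°, 90.00°, 135.00°}

|L|² = l(l+1)ℏ² = 2ℏ², so |L| = √2 ℏ.
cos θ = m_l/√2 for each m_l ∈ {-1, 0, 1}.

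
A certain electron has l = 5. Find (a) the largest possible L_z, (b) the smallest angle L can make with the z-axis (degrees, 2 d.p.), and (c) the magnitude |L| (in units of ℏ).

L_z,max = lℏ = 5ℏ.
cos θ_min = 5/√30, so θ_min ≈ 24.09°.
|L| = ℏ√(5·6) = √30 ℏ ≈ 5.477ℏ.

L_z,max = 5ℏ; θ_min ≈ 24.09°; |L| = √30 ℏ ≈ 5.477ℏ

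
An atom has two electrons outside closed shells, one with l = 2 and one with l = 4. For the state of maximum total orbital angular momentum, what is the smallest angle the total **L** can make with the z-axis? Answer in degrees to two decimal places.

By the triangle rule, |l₁ − l₂| ≤ L ≤ l₁ + l₂.
So L can be 2, 3, 4, 5, 6.
The maximum is L = 6, with |L_tot| = ℏ√(6·7) = √42 ℏ.
The minimum angle with z is arccos(6/√42) ≈ 22.21°.

θ_min ≈ 22.21°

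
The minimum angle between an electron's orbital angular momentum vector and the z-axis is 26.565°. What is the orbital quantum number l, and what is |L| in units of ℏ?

cos²θ_min = l/(l+1) = 0.8000.
Solving: l = 4.
Then |L| = ℏ√(4·5) = 2√5 ℏ.

l = 4, |L| = 2√5 ℏ ≈ 4.472ℏ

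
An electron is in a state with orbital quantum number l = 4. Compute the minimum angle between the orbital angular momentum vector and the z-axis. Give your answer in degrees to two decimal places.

θ_min ≈ 26.57°

|L|² = l(l+1)ℏ² = 20ℏ², so |L| = 2√5 ℏ.
The smallest angle corresponds to the largest L_z, i.e. m_l = l = 4, giving L_z = 4ℏ.
cos θ_min = 4/√20, so θ_min ≈ 26.57°.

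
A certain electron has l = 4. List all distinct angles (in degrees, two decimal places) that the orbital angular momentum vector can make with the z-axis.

|L| = ℏ√(l(l+1)) = 2√5 ℏ.
cos θ = m_l/√20 for each m_l ∈ {-4, -3, -2, -1, 0, 1, 2, 3, 4}.

θ ∈ {26.57°, 47.87°, 63.43°, 77.08°, 90.00°, 102.92°, 116.57°, 132.13°, 153.43°}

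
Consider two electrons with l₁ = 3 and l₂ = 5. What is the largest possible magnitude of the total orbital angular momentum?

|L_tot|_max = 6√2 ℏ ≈ 8.485ℏ

The total orbital quantum number L ranges from |l₁ − l₂| to l₁ + l₂ in integer steps.
L ∈ {2, 3, 4, 5, 6, 7, 8}.
The largest magnitude corresponds to L = 8: |L_tot| = ℏ√(8·9) = 6√2 ℏ.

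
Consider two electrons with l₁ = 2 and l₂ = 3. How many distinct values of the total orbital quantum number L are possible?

5

Angular momentum addition gives L = |l₁ − l₂|, …, l₁ + l₂.
Allowed values: L = 1, 2, 3, 4, 5.
That is 5 values.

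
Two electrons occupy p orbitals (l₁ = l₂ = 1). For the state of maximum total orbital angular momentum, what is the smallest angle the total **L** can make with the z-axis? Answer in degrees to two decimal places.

L runs from |1 − 1| = 0 to 1 + 1 = 2.
L ∈ {0, 1, 2}.
The maximum is L = 2, with |L_tot| = ℏ√(2·3) = √6 ℏ.
The minimum angle with z is arccos(2/√6) ≈ 35.26°.

θ_min ≈ 35.26°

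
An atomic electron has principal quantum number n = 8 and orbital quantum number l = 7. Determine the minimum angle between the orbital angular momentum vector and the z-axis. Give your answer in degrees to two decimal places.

θ_min ≈ 20.70°

|L| = ℏ√(l(l+1)) = 2√14 ℏ.
The smallest angle corresponds to the largest L_z, i.e. m_l = l = 7, giving L_z = 7ℏ.
cos θ_min = 7/√56, so θ_min ≈ 20.70°.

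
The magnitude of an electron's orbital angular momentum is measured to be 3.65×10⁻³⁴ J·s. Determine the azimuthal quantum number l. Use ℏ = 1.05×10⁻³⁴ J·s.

l = 3

In units of ℏ, |L| ≈ 3.476.
(|L|/ℏ)² = l(l+1) ≈ 12.08 ⇒ l = 3.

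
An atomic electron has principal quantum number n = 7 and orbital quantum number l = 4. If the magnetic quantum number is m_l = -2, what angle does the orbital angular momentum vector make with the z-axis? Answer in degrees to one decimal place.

|L| = ℏ√(l(l+1)) = 2√5 ℏ.
L_z = m_l ℏ = −2ℏ.
cos θ = L_z/|L| = -2/√20, so θ ≈ 116.6°.

θ ≈ 116.6°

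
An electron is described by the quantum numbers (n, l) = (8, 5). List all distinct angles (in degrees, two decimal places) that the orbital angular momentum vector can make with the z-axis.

|L| = ℏ√(l(l+1)) = √30 ℏ.
cos θ = m_l/√30 for each m_l ∈ {-5, -4, -3, -2, -1, 0, 1, 2, 3, 4, 5}.

θ ∈ {24.09°, 43.09°, 56.79°, 68.58°, 79.48°, 90.00°, 100.52°, 111.42°, 123.21°, 136.91°, 155.91°}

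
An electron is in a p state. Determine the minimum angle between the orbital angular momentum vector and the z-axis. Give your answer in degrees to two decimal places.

θ_min ≈ 45.00°

The letter p corresponds to l = 1.
|L| = ℏ√(l(l+1)) = √2 ℏ.
The smallest angle corresponds to the largest L_z, i.e. m_l = l = 1, giving L_z = 1ℏ.
cos θ_min = 1/√2, so θ_min ≈ 45.00°.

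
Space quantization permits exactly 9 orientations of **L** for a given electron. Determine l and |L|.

l = 4, |L| = 2√5 ℏ ≈ 4.472ℏ

2l + 1 = 9 ⇒ l = 4.
Then |L| = √(l(l+1)) ℏ = 2√5 ℏ.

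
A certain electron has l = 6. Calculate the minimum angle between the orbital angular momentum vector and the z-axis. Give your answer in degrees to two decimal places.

θ_min ≈ 22.21°

|L| = ℏ√(l(l+1)) = √42 ℏ.
The smallest angle corresponds to the largest L_z, i.e. m_l = l = 6, giving L_z = 6ℏ.
cos θ_min = 6/√42, so θ_min ≈ 22.21°.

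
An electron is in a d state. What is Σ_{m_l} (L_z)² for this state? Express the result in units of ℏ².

Σ(L_z)² = 10 ℏ²

A d state has l = 2.
m_l runs from −2 to 2, i.e. {-2, -1, 0, 1, 2}.
Σ m_l² = l(l+1)(2l+1)/3 = 2·3·5/3 = 10.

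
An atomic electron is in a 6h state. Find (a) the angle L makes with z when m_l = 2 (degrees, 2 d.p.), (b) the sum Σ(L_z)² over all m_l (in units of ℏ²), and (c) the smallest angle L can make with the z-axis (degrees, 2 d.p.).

θ(m_l=2) ≈ 68.58°; Σ(L_z)² = 110 ℏ²; θ_min ≈ 24.09°

6h means n = 6, l = 5.
For m_l = 2: cos θ = 2/√30, θ ≈ 68.58°.
Σ m_l² = 110, so Σ(L_z)² = 110 ℏ².
cos θ_min = 5/√30, so θ_min ≈ 24.09°.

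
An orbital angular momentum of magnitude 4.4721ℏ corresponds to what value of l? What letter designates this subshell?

Since |L|² = l(l+1)ℏ², l(l+1) = 20.
The positive root is l = 4.

l = 4 (g orbital)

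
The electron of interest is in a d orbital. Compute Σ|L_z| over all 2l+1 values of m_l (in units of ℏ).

Σ|L_z| = 6 ℏ

For a d orbital, l = 2.
m_l ∈ {-2, -1, 0, 1, 2}.
Σ|m_l| = 2·2(2+1)/2 = 6.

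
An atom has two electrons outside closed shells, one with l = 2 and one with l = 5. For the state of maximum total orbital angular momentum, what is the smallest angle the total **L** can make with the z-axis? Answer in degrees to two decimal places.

L runs from |2 − 5| = 3 to 2 + 5 = 7.
So L can be 3, 4, 5, 6, 7.
The maximum is L = 7, with |L_tot| = ℏ√(7·8) = 2√14 ℏ.
The minimum angle with z is arccos(7/√56) ≈ 20.70°.

θ_min ≈ 20.70°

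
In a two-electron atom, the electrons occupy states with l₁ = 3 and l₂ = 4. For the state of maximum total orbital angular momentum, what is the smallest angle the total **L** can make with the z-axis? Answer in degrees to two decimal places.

L runs from |3 − 4| = 1 to 3 + 4 = 7.
L ∈ {1, 2, 3, 4, 5, 6, 7}.
The maximum is L = 7, with |L_tot| = ℏ√(7·8) = 2√14 ℏ.
The minimum angle with z is arccos(7/√56) ≈ 20.70°.

θ_min ≈ 20.70°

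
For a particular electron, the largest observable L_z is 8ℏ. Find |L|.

|L| = 6√2 ℏ ≈ 8.485ℏ

Since max m_l = l, l = 8.
|L| = ℏ√(l(l+1)) = 6√2 ℏ.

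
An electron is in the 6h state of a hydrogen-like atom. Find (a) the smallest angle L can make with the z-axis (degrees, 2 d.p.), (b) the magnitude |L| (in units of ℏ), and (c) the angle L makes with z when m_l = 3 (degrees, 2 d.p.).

θ_min ≈ 24.09°; |L| = √30 ℏ ≈ 5.477ℏ; θ(m_l=3) ≈ 56.79°

6h means n = 6, l = 5.
cos θ_min = 5/√30, so θ_min ≈ 24.09°.
|L| = ℏ√(5·6) = √30 ℏ ≈ 5.477ℏ.
For m_l = 3: cos θ = 3/√30, θ ≈ 56.79°.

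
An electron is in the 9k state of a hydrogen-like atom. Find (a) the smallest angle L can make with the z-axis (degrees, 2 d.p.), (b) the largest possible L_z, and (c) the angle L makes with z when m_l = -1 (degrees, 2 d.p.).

θ_min ≈ 20.70°; L_z,max = 7ℏ; θ(m_l=-1) ≈ 97.68°

For 9k, l = 7.
cos θ_min = 7/√56, so θ_min ≈ 20.70°.
L_z,max = lℏ = 7ℏ.
For m_l = -1: cos θ = -1/√56, θ ≈ 97.68°.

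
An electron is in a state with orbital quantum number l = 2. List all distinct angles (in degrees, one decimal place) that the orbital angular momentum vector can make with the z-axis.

θ ∈ {35.3°, 65.9°, 90.0°, 114.1°, 144.7°}

|L| = ℏ√(l(l+1)) = √6 ℏ.
cos θ = m_l/√6 for each m_l ∈ {-2, -1, 0, 1, 2}.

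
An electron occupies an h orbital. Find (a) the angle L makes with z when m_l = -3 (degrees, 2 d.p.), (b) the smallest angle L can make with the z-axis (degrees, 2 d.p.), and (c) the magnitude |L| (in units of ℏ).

The letter h corresponds to l = 5.
For m_l = -3: cos θ = -3/√30, θ ≈ 123.21°.
cos θ_min = 5/√30, so θ_min ≈ 24.09°.
|L| = ℏ√(5·6) = √30 ℏ ≈ 5.477ℏ.

θ(m_l=-3) ≈ 123.21°; θ_min ≈ 24.09°; |L| = √30 ℏ ≈ 5.477ℏ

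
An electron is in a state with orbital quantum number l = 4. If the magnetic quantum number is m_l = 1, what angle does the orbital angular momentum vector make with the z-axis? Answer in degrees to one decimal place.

θ ≈ 77.1°

|L| = ℏ√(l(l+1)) = 2√5 ℏ.
L_z = m_l ℏ = 1ℏ.
cos θ = L_z/|L| = 1/√20, so θ ≈ 77.1°.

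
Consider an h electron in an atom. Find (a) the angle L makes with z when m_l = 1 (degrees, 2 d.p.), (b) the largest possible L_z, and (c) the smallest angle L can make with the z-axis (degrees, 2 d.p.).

The letter h corresponds to l = 5.
For m_l = 1: cos θ = 1/√30, θ ≈ 79.48°.
L_z,max = lℏ = 5ℏ.
cos θ_min = 5/√30, so θ_min ≈ 24.09°.

θ(m_l=1) ≈ 79.48°; L_z,max = 5ℏ; θ_min ≈ 24.09°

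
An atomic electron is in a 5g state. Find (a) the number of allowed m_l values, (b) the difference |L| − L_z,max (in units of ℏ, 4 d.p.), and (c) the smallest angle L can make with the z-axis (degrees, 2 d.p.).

5g means n = 5, l = 4.
There are 2l+1 = 9 values of m_l.
|L| − L_z,max = (2√5 − 4)ℏ ≈ 0.4721ℏ.
cos θ_min = 4/√20, so θ_min ≈ 26.57°.

9 values; |L|−L_z,max ≈ 0.4721ℏ; θ_min ≈ 26.57°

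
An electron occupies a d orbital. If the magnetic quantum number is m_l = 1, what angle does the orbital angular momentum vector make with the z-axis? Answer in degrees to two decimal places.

A d state has l = 2.
|L| = √(l(l+1)) ℏ = √6 ℏ.
L_z = m_l ℏ = 1ℏ.
cos θ = L_z/|L| = 1/√6, so θ ≈ 65.91°.

θ ≈ 65.91°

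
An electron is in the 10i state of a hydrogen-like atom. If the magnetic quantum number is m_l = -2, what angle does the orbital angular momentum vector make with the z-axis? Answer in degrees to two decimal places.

θ ≈ 107.98°

For 10i, l = 6.
|L| = ℏ√(l(l+1)) = √42 ℏ.
L_z = m_l ℏ = −2ℏ.
cos θ = L_z/|L| = -2/√42, so θ ≈ 107.98°.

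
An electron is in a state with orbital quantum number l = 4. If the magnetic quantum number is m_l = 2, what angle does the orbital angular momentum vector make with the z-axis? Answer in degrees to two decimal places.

|L| = ℏ√(l(l+1)) = 2√5 ℏ.
L_z = m_l ℏ = 2ℏ.
cos θ = L_z/|L| = 2/√20, so θ ≈ 63.43°.

θ ≈ 63.43°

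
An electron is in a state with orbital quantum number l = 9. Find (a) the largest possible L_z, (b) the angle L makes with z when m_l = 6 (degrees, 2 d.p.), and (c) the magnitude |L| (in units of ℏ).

L_z,max = 9ℏ; θ(m_l=6) ≈ 50.77°; |L| = 3√10 ℏ ≈ 9.487ℏ

L_z,max = lℏ = 9ℏ.
For m_l = 6: cos θ = 6/√90, θ ≈ 50.77°.
|L| = ℏ√(9·10) = 3√10 ℏ ≈ 9.487ℏ.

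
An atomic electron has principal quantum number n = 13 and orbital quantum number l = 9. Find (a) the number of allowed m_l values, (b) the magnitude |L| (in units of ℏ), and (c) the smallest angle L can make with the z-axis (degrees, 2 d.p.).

19 values; |L| = 3√10 ℏ ≈ 9.487ℏ; θ_min ≈ 18.43°

There are 2l+1 = 19 values of m_l.
|L| = ℏ√(9·10) = 3√10 ℏ ≈ 9.487ℏ.
cos θ_min = 9/√90, so θ_min ≈ 18.43°.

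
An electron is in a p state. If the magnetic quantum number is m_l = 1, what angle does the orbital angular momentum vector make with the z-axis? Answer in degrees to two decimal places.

The letter p corresponds to l = 1.
|L| = ℏ√(l(l+1)) = √2 ℏ.
L_z = m_l ℏ = 1ℏ.
cos θ = L_z/|L| = 1/√2, so θ ≈ 45.00°.

θ ≈ 45.00°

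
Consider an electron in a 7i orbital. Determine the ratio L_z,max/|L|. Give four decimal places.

7i means n = 7, l = 6.
|L| = √42 ℏ ≈ 6.4807ℏ, while L_z,max = lℏ = 6ℏ.
L_z,max/|L| = 6/√42 = 0.9258.

L_z,max/|L| = 0.9258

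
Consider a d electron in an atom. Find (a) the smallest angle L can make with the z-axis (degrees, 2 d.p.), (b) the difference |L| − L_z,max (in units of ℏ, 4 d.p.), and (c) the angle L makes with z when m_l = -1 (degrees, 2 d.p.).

θ_min ≈ 35.26°; |L|−L_z,max ≈ 0.4495ℏ; θ(m_l=-1) ≈ 114.09°

The letter d corresponds to l = 2.
cos θ_min = 2/√6, so θ_min ≈ 35.26°.
|L| − L_z,max = (√6 − 2)ℏ ≈ 0.4495ℏ.
For m_l = -1: cos θ = -1/√6, θ ≈ 114.09°.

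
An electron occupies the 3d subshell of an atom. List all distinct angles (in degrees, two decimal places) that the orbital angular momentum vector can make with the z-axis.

For 3d, l = 2.
|L| = ℏ√(l(l+1)) = √6 ℏ.
cos θ = m_l/√6 for each m_l ∈ {-2, -1, 0, 1, 2}.

θ ∈ {35.26°, 65.91°, 90.00°, 114.09°, 144.74°}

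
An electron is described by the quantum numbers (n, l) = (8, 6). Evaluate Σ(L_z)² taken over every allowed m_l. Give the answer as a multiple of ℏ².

Σ(L_z)² = 182 ℏ²

m_l runs from −6 to 6, i.e. {-6, -5, -4, -3, -2, -1, 0, 1, 2, 3, 4, 5, 6}.
Summing m² from −6 to 6: Σ m_l² = 182.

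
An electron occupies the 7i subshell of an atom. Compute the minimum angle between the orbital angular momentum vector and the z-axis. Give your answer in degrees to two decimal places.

The 7i subshell has l = 6.
|L| = ℏ√(l(l+1)) = √42 ℏ.
The smallest angle corresponds to the largest L_z, i.e. m_l = l = 6, giving L_z = 6ℏ.
cos θ_min = 6/√42, so θ_min ≈ 22.21°.

θ_min ≈ 22.21°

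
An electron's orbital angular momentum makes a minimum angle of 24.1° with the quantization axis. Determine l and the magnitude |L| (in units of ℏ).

l = 5, |L| = √30 ℏ ≈ 5.477ℏ

At minimum angle, m_l = l, so cos θ = l/√(l(l+1)); cos²θ = l/(l+1) = 0.8333.
Thus l = 0.8333/(1 − 0.8333) ≈ 5.
Then |L| = ℏ√(5·6) = √30 ℏ.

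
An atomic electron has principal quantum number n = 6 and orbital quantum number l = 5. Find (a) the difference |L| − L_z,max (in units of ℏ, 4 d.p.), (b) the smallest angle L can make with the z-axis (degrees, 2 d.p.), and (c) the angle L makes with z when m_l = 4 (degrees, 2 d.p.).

|L| − L_z,max = (√30 − 5)ℏ ≈ 0.4772ℏ.
cos θ_min = 5/√30, so θ_min ≈ 24.09°.
For m_l = 4: cos θ = 4/√30, θ ≈ 43.09°.

|L|−L_z,max ≈ 0.4772ℏ; θ_min ≈ 24.09°; θ(m_l=4) ≈ 43.09°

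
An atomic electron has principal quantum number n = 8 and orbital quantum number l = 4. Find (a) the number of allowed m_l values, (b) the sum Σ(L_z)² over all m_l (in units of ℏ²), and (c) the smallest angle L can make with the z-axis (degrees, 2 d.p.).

There are 2l+1 = 9 values of m_l.
Σ m_l² = 60, so Σ(L_z)² = 60 ℏ².
cos θ_min = 4/√20, so θ_min ≈ 26.57°.

9 values; Σ(L_z)² = 60 ℏ²; θ_min ≈ 26.57°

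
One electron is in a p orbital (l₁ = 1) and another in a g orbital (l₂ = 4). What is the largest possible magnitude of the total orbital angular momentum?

L runs from |1 − 4| = 3 to 1 + 4 = 5.
So L can be 3, 4, 5.
The largest magnitude corresponds to L = 5: |L_tot| = ℏ√(5·6) = √30 ℏ.

|L_tot|_max = √30 ℏ ≈ 5.477ℏ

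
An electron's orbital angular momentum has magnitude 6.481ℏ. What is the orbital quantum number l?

l = 6

(|L|/ℏ)² = l(l+1) = 42.
l² + l − 42 = 0 ⇒ l = 6.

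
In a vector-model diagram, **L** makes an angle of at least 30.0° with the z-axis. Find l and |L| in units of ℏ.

l = 3, |L| = 2√3 ℏ ≈ 3.464ℏ

At minimum angle, m_l = l, so cos θ = l/√(l(l+1)); cos²θ = l/(l+1) = 0.7500.
Thus l = 0.7500/(1 − 0.7500) ≈ 3.
Then |L| = ℏ√(3·4) = 2√3 ℏ.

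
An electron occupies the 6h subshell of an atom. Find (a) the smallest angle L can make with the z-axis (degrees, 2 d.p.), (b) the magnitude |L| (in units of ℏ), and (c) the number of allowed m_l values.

6h means n = 6, l = 5.
cos θ_min = 5/√30, so θ_min ≈ 24.09°.
|L| = ℏ√(5·6) = √30 ℏ ≈ 5.477ℏ.
There are 2l+1 = 11 values of m_l.

θ_min ≈ 24.09°; |L| = √30 ℏ ≈ 5.477ℏ; 11 values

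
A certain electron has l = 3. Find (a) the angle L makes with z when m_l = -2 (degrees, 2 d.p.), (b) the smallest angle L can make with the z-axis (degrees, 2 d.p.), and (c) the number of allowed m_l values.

For m_l = -2: cos θ = -2/√12, θ ≈ 125.26°.
cos θ_min = 3/√12, so θ_min ≈ 30.00°.
There are 2l+1 = 7 values of m_l.

θ(m_l=-2) ≈ 125.26°; θ_min ≈ 30.00°; 7 values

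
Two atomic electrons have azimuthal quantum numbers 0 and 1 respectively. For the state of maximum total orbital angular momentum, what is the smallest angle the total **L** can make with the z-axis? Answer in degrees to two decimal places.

θ_min ≈ 45.00°

Angular momentum addition gives L = |l₁ − l₂|, …, l₁ + l₂.
So L can be 1.
The maximum is L = 1, with |L_tot| = ℏ√(1·2) = √2 ℏ.
The minimum angle with z is arccos(1/√2) ≈ 45.00°.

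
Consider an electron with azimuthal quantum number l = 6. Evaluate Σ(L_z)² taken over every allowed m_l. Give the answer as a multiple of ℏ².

m_l ∈ {-6, -5, -4, -3, -2, -1, 0, 1, 2, 3, 4, 5, 6}.
Σ m_l² = 2·(1 + 4 + 9 + 16 + 25 + 36) = 182.

Σ(L_z)² = 182 ℏ²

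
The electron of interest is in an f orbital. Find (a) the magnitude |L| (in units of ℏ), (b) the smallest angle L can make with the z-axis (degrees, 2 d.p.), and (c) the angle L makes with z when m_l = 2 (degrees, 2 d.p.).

|L| = 2√3 ℏ ≈ 3.464ℏ; θ_min ≈ 30.00°; θ(m_l=2) ≈ 54.74°

The letter f corresponds to l = 3.
|L| = ℏ√(3·4) = 2√3 ℏ ≈ 3.464ℏ.
cos θ_min = 3/√12, so θ_min ≈ 30.00°.
For m_l = 2: cos θ = 2/√12, θ ≈ 54.74°.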